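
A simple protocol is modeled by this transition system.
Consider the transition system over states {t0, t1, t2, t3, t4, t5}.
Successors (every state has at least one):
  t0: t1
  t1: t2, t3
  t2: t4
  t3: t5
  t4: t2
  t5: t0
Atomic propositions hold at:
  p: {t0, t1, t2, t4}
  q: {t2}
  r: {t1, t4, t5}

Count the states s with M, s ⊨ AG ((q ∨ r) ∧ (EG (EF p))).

Sat(q ∨ r) = {t1, t2, t4, t5}
EF p: least fixpoint, start Z0 = {t0, t1, t2, t4}, add states with some successor in Z. Z1 = {t0, t1, t2, t4, t5}; Z2 = {t0, t1, t2, t3, t4, t5}; fixed.
Sat(EF p) = {t0, t1, t2, t3, t4, t5}
EG (EF p): greatest fixpoint, start Z0 = {t0, t1, t2, t3, t4, t5}, keep only states in Sat with some successor in Z. Already a fixed point.
Sat(EG (EF p)) = {t0, t1, t2, t3, t4, t5}
Sat((q ∨ r) ∧ (EG (EF p))) = {t1, t2, t4, t5}
AG ((q ∨ r) ∧ (EG (EF p))): greatest fixpoint, start Z0 = {t1, t2, t4, t5}, keep only states in Sat with every successor in Z. Z1 = {t2, t4}; fixed.
Sat(AG ((q ∨ r) ∧ (EG (EF p)))) = {t2, t4}
|Sat(AG ((q ∨ r) ∧ (EG (EF p))))| = |{t2, t4}| = 2.

2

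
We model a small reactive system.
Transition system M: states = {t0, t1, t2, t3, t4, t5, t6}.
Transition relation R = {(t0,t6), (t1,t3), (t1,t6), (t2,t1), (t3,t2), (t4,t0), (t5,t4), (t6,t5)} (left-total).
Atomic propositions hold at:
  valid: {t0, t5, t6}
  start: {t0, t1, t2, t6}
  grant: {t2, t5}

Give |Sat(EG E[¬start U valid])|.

Sat(¬start) = {t3, t4, t5}
E[¬start U valid]: least fixpoint, start Z0 = Sat(valid) = {t0, t5, t6}, add states in Sat(¬start) with some successor in Z. Z1 = {t0, t4, t5, t6}; fixed.
Sat(E[¬start U valid]) = {t0, t4, t5, t6}
EG E[¬start U valid]: greatest fixpoint, start Z0 = {t0, t4, t5, t6}, keep only states in Sat with some successor in Z. Already a fixed point.
Sat(EG E[¬start U valid]) = {t0, t4, t5, t6}
|Sat(EG E[¬start U valid])| = |{t0, t4, t5, t6}| = 4.

4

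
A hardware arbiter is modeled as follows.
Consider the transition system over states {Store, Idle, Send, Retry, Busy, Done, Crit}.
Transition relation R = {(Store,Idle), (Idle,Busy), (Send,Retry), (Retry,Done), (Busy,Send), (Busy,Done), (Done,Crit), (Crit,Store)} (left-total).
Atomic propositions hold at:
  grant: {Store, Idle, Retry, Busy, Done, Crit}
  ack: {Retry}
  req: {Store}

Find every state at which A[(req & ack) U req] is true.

{Store}

Sat(req & ack) = ∅
A[(req & ack) U req]: least fixpoint, start Z0 = Sat(req) = {Store}, add states in Sat(req & ack) with every successor in Z. Already a fixed point.
Sat(A[(req & ack) U req]) = {Store}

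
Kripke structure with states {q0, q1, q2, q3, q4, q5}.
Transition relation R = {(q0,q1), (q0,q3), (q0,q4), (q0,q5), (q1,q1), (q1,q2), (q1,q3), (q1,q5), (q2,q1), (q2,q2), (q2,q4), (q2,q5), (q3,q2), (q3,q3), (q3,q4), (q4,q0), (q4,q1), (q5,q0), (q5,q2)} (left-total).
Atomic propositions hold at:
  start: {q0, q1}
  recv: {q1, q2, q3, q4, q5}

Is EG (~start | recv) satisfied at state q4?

Sat(~start) = {q2, q3, q4, q5}
Sat(~start | recv) = {q1, q2, q3, q4, q5}
EG (~start | recv): greatest fixpoint, start Z0 = {q1, q2, q3, q4, q5}, keep only states in Sat with some successor in Z. Already a fixed point.
Sat(EG (~start | recv)) = {q1, q2, q3, q4, q5}
q4 ∈ Sat(EG (~start | recv)) = {q1, q2, q3, q4, q5}, so the formula holds at q4.

Yes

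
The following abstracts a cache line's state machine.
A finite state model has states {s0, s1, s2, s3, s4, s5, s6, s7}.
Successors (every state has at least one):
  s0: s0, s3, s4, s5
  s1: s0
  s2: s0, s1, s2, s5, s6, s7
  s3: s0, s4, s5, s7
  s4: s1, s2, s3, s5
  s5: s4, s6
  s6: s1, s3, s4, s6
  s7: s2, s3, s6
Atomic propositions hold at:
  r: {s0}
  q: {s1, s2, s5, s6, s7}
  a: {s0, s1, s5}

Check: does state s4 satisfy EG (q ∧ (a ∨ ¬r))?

No

Sat(¬r) = {s1, s2, s3, s4, s5, s6, s7}
Sat(a ∨ ¬r) = {s0, s1, s2, s3, s4, s5, s6, s7}
Sat(q ∧ (a ∨ ¬r)) = {s1, s2, s5, s6, s7}
EG (q ∧ (a ∨ ¬r)): greatest fixpoint, start Z0 = {s1, s2, s5, s6, s7}, keep only states in Sat with some successor in Z. Z1 = {s2, s5, s6, s7}; fixed.
Sat(EG (q ∧ (a ∨ ¬r))) = {s2, s5, s6, s7}
s4 ∉ Sat(EG (q ∧ (a ∨ ¬r))) = {s2, s5, s6, s7}, so the formula does not hold at s4.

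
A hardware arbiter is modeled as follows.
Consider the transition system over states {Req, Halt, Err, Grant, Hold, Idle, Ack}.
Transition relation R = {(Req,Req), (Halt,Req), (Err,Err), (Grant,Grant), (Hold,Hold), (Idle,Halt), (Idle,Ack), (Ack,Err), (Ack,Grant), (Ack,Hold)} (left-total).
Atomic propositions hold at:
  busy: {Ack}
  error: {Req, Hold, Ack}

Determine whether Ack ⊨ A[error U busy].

Yes

A[error U busy]: least fixpoint, start Z0 = Sat(busy) = {Ack}, add states in Sat(error) with every successor in Z. Already a fixed point.
Sat(A[error U busy]) = {Ack}
Ack ∈ Sat(A[error U busy]) = {Ack}, so the formula holds at Ack.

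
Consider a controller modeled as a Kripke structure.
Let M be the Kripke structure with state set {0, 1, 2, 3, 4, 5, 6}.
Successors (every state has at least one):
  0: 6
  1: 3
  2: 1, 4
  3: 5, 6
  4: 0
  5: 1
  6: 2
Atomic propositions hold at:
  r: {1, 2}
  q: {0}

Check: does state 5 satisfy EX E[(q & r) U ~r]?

No

Sat(q & r) = ∅
Sat(~r) = {0, 3, 4, 5, 6}
E[(q & r) U ~r]: least fixpoint, start Z0 = Sat(~r) = {0, 3, 4, 5, 6}, add states in Sat(q & r) with some successor in Z. Already a fixed point.
Sat(E[(q & r) U ~r]) = {0, 3, 4, 5, 6}
Sat(EX E[(q & r) U ~r]) = {s : some successor in {0, 3, 4, 5, 6}} = {0, 1, 2, 3, 4}
5 ∉ Sat(EX E[(q & r) U ~r]) = {0, 1, 2, 3, 4}, so the formula does not hold at 5.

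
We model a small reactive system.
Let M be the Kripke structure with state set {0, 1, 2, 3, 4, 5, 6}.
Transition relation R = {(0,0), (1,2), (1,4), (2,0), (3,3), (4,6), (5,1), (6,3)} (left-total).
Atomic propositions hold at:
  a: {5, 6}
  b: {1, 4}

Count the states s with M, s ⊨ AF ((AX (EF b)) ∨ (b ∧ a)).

1

EF b: least fixpoint, start Z0 = {1, 4}, add states with some successor in Z. Z1 = {1, 4, 5}; fixed.
Sat(EF b) = {1, 4, 5}
Sat(AX (EF b)) = {s : every successor in {1, 4, 5}} = {5}
Sat(b ∧ a) = ∅
Sat((AX (EF b)) ∨ (b ∧ a)) = {5}
AF ((AX (EF b)) ∨ (b ∧ a)): least fixpoint, start Z0 = {5}, add states with every successor in Z. Already a fixed point.
Sat(AF ((AX (EF b)) ∨ (b ∧ a))) = {5}
|Sat(AF ((AX (EF b)) ∨ (b ∧ a)))| = |{5}| = 1.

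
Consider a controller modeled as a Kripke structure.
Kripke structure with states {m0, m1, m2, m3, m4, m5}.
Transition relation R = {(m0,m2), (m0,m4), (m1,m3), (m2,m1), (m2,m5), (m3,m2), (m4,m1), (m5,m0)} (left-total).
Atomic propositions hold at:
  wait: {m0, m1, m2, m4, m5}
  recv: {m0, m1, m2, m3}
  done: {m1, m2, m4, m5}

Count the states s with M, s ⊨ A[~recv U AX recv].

4

Sat(~recv) = {m4, m5}
Sat(AX recv) = {s : every successor in {m0, m1, m2, m3}} = {m1, m3, m4, m5}
A[~recv U AX recv]: least fixpoint, start Z0 = Sat(AX recv) = {m1, m3, m4, m5}, add states in Sat(~recv) with every successor in Z. Already a fixed point.
Sat(A[~recv U AX recv]) = {m1, m3, m4, m5}
|Sat(A[~recv U AX recv])| = |{m1, m3, m4, m5}| = 4.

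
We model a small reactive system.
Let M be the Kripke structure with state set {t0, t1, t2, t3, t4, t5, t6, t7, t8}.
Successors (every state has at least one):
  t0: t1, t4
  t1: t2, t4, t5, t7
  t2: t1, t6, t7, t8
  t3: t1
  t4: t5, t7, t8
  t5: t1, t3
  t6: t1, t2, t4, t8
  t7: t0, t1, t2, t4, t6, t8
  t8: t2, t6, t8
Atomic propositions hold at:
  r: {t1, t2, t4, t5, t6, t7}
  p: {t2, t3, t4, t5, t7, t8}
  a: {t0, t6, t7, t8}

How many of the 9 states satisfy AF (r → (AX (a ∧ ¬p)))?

Sat(¬p) = {t0, t1, t6}
Sat(a ∧ ¬p) = {t0, t6}
Sat(AX (a ∧ ¬p)) = {s : every successor in {t0, t6}} = ∅
Sat(r → (AX (a ∧ ¬p))) = {t0, t3, t8}
AF (r → (AX (a ∧ ¬p))): least fixpoint, start Z0 = {t0, t3, t8}, add states with every successor in Z. Already a fixed point.
Sat(AF (r → (AX (a ∧ ¬p)))) = {t0, t3, t8}
|Sat(AF (r → (AX (a ∧ ¬p))))| = |{t0, t3, t8}| = 3.

3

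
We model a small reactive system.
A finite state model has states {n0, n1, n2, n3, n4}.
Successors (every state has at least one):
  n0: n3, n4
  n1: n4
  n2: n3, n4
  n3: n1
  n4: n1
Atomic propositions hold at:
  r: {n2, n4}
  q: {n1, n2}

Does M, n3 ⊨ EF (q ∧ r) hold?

No

Sat(q ∧ r) = {n2}
EF (q ∧ r): least fixpoint, start Z0 = {n2}, add states with some successor in Z. Already a fixed point.
Sat(EF (q ∧ r)) = {n2}
n3 ∉ Sat(EF (q ∧ r)) = {n2}, so the formula does not hold at n3.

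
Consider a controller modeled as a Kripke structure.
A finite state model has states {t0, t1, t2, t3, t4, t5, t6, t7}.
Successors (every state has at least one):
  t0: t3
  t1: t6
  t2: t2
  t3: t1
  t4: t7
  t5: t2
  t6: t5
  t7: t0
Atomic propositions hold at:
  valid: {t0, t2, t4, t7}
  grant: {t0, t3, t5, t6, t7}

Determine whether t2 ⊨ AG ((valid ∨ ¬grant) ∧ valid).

Sat(¬grant) = {t1, t2, t4}
Sat(valid ∨ ¬grant) = {t0, t1, t2, t4, t7}
Sat((valid ∨ ¬grant) ∧ valid) = {t0, t2, t4, t7}
AG ((valid ∨ ¬grant) ∧ valid): greatest fixpoint, start Z0 = {t0, t2, t4, t7}, keep only states in Sat with every successor in Z. Z1 = {t2, t4, t7}; Z2 = {t2, t4}; Z3 = {t2}; fixed.
Sat(AG ((valid ∨ ¬grant) ∧ valid)) = {t2}
t2 ∈ Sat(AG ((valid ∨ ¬grant) ∧ valid)) = {t2}, so the formula holds at t2.

Yes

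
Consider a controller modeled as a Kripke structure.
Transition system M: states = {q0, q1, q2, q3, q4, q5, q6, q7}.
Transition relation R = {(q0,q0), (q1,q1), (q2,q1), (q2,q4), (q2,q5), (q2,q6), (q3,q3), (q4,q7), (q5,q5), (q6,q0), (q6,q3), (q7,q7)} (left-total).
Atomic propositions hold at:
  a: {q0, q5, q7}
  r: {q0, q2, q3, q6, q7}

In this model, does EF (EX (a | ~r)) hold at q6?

Sat(~r) = {q1, q4, q5}
Sat(a | ~r) = {q0, q1, q4, q5, q7}
Sat(EX (a | ~r)) = {s : some successor in {q0, q1, q4, q5, q7}} = {q0, q1, q2, q4, q5, q6, q7}
EF (EX (a | ~r)): least fixpoint, start Z0 = {q0, q1, q2, q4, q5, q6, q7}, add states with some successor in Z. Already a fixed point.
Sat(EF (EX (a | ~r))) = {q0, q1, q2, q4, q5, q6, q7}
q6 ∈ Sat(EF (EX (a | ~r))) = {q0, q1, q2, q4, q5, q6, q7}, so the formula holds at q6.

Yes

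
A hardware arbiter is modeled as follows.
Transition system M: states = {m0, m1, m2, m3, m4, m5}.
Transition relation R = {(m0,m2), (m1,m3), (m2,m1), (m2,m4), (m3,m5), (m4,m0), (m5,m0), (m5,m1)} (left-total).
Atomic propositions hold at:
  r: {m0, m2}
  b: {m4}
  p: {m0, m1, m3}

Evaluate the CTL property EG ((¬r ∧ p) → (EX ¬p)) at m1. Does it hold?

No

Sat(¬r) = {m1, m3, m4, m5}
Sat(¬r ∧ p) = {m1, m3}
Sat(¬p) = {m2, m4, m5}
Sat(EX ¬p) = {s : some successor in {m2, m4, m5}} = {m0, m2, m3}
Sat((¬r ∧ p) → (EX ¬p)) = {m0, m2, m3, m4, m5}
EG ((¬r ∧ p) → (EX ¬p)): greatest fixpoint, start Z0 = {m0, m2, m3, m4, m5}, keep only states in Sat with some successor in Z. Already a fixed point.
Sat(EG ((¬r ∧ p) → (EX ¬p))) = {m0, m2, m3, m4, m5}
m1 ∉ Sat(EG ((¬r ∧ p) → (EX ¬p))) = {m0, m2, m3, m4, m5}, so the formula does not hold at m1.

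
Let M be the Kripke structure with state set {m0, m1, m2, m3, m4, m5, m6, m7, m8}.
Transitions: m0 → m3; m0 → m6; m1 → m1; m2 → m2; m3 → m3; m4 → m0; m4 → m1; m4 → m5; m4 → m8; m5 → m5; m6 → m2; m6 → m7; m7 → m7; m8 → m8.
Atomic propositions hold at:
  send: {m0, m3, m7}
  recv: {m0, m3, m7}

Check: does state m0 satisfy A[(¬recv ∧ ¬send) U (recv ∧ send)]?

Yes

Sat(¬recv) = {m1, m2, m4, m5, m6, m8}
Sat(¬send) = {m1, m2, m4, m5, m6, m8}
Sat(¬recv ∧ ¬send) = {m1, m2, m4, m5, m6, m8}
Sat(recv ∧ send) = {m0, m3, m7}
A[(¬recv ∧ ¬send) U (recv ∧ send)]: least fixpoint, start Z0 = Sat((recv ∧ send)) = {m0, m3, m7}, add states in Sat(¬recv ∧ ¬send) with every successor in Z. Already a fixed point.
Sat(A[(¬recv ∧ ¬send) U (recv ∧ send)]) = {m0, m3, m7}
m0 ∈ Sat(A[(¬recv ∧ ¬send) U (recv ∧ send)]) = {m0, m3, m7}, so the formula holds at m0.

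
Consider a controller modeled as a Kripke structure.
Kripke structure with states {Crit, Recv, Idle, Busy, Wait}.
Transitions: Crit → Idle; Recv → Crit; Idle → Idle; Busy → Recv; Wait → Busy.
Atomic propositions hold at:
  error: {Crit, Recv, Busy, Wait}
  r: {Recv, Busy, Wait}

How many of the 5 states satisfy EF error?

EF error: least fixpoint, start Z0 = {Crit, Recv, Busy, Wait}, add states with some successor in Z. Already a fixed point.
Sat(EF error) = {Crit, Recv, Busy, Wait}
|Sat(EF error)| = |{Crit, Recv, Busy, Wait}| = 4.

4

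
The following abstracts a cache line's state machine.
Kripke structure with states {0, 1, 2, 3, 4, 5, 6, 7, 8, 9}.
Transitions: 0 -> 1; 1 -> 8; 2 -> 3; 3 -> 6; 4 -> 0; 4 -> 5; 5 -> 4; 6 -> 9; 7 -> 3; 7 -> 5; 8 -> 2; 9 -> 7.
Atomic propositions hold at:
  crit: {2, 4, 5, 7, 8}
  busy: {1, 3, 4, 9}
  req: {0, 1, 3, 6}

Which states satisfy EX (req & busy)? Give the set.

{0, 2, 7}

Sat(req & busy) = {1, 3}
Sat(EX (req & busy)) = {s : some successor in {1, 3}} = {0, 2, 7}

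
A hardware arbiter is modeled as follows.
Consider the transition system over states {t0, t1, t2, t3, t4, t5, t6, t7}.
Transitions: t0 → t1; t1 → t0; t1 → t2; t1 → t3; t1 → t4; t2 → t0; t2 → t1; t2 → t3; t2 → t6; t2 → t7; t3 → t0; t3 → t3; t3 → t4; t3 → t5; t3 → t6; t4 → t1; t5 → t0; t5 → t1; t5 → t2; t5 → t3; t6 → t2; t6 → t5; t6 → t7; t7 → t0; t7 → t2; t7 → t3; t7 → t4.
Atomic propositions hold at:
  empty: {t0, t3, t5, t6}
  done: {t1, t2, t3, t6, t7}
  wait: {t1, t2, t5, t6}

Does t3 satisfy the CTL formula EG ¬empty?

Sat(¬empty) = {t1, t2, t4, t7}
EG ¬empty: greatest fixpoint, start Z0 = {t1, t2, t4, t7}, keep only states in Sat with some successor in Z. Already a fixed point.
Sat(EG ¬empty) = {t1, t2, t4, t7}
t3 ∉ Sat(EG ¬empty) = {t1, t2, t4, t7}, so the formula does not hold at t3.

No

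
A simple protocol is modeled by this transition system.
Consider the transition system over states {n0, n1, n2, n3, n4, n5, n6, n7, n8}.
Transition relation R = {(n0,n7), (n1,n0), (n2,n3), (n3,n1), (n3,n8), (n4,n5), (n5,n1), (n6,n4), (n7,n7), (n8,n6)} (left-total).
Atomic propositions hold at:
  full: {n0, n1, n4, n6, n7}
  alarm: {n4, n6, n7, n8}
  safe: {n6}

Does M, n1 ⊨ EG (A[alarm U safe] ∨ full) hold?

A[alarm U safe]: least fixpoint, start Z0 = Sat(safe) = {n6}, add states in Sat(alarm) with every successor in Z. Z1 = {n6, n8}; fixed.
Sat(A[alarm U safe]) = {n6, n8}
Sat(A[alarm U safe] ∨ full) = {n0, n1, n4, n6, n7, n8}
EG (A[alarm U safe] ∨ full): greatest fixpoint, start Z0 = {n0, n1, n4, n6, n7, n8}, keep only states in Sat with some successor in Z. Z1 = {n0, n1, n6, n7, n8}; Z2 = {n0, n1, n7, n8}; Z3 = {n0, n1, n7}; fixed.
Sat(EG (A[alarm U safe] ∨ full)) = {n0, n1, n7}
n1 ∈ Sat(EG (A[alarm U safe] ∨ full)) = {n0, n1, n7}, so the formula holds at n1.

Yes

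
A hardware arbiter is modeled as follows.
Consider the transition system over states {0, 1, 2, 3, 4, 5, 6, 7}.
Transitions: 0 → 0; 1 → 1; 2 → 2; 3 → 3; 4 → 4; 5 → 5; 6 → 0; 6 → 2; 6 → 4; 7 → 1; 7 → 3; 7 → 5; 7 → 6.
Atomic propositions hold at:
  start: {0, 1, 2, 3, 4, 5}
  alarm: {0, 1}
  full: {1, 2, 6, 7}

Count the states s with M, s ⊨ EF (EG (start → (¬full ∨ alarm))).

Sat(¬full) = {0, 3, 4, 5}
Sat(¬full ∨ alarm) = {0, 1, 3, 4, 5}
Sat(start → (¬full ∨ alarm)) = {0, 1, 3, 4, 5, 6, 7}
EG (start → (¬full ∨ alarm)): greatest fixpoint, start Z0 = {0, 1, 3, 4, 5, 6, 7}, keep only states in Sat with some successor in Z. Already a fixed point.
Sat(EG (start → (¬full ∨ alarm))) = {0, 1, 3, 4, 5, 6, 7}
EF (EG (start → (¬full ∨ alarm))): least fixpoint, start Z0 = {0, 1, 3, 4, 5, 6, 7}, add states with some successor in Z. Already a fixed point.
Sat(EF (EG (start → (¬full ∨ alarm)))) = {0, 1, 3, 4, 5, 6, 7}
|Sat(EF (EG (start → (¬full ∨ alarm))))| = |{0, 1, 3, 4, 5, 6, 7}| = 7.

7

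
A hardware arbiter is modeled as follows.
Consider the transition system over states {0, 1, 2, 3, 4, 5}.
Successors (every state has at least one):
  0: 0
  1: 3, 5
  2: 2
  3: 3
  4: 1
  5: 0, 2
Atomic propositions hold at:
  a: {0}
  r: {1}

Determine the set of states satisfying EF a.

EF a: least fixpoint, start Z0 = {0}, add states with some successor in Z. Z1 = {0, 5}; Z2 = {0, 1, 5}; Z3 = {0, 1, 4, 5}; fixed.
Sat(EF a) = {0, 1, 4, 5}

{0, 1, 4, 5}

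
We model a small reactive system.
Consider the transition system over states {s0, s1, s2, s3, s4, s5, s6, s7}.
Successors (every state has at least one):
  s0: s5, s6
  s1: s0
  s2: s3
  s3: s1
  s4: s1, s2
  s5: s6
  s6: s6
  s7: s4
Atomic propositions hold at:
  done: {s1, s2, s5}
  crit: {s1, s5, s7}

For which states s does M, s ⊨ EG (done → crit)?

Sat(done → crit) = {s0, s1, s3, s4, s5, s6, s7}
EG (done → crit): greatest fixpoint, start Z0 = {s0, s1, s3, s4, s5, s6, s7}, keep only states in Sat with some successor in Z. Already a fixed point.
Sat(EG (done → crit)) = {s0, s1, s3, s4, s5, s6, s7}

{s0, s1, s3, s4, s5, s6, s7}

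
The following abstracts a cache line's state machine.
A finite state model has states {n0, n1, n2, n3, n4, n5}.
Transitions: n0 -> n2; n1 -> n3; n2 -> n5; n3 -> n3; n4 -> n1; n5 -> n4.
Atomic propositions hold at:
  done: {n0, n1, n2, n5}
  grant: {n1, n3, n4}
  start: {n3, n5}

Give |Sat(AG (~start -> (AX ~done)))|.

Sat(~start) = {n0, n1, n2, n4}
Sat(~done) = {n3, n4}
Sat(AX ~done) = {s : every successor in {n3, n4}} = {n1, n3, n5}
Sat(~start -> (AX ~done)) = {n1, n3, n5}
AG (~start -> (AX ~done)): greatest fixpoint, start Z0 = {n1, n3, n5}, keep only states in Sat with every successor in Z. Z1 = {n1, n3}; fixed.
Sat(AG (~start -> (AX ~done))) = {n1, n3}
|Sat(AG (~start -> (AX ~done)))| = |{n1, n3}| = 2.

2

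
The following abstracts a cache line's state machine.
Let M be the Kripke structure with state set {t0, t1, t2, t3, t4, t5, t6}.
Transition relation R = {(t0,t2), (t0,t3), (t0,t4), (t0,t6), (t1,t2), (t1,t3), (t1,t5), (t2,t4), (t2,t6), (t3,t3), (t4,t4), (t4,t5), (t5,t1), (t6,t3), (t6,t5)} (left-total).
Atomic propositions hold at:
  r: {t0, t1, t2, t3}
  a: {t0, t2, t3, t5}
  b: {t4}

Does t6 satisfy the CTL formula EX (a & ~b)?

Yes

Sat(~b) = {t0, t1, t2, t3, t5, t6}
Sat(a & ~b) = {t0, t2, t3, t5}
Sat(EX (a & ~b)) = {s : some successor in {t0, t2, t3, t5}} = {t0, t1, t3, t4, t6}
t6 ∈ Sat(EX (a & ~b)) = {t0, t1, t3, t4, t6}, so the formula holds at t6.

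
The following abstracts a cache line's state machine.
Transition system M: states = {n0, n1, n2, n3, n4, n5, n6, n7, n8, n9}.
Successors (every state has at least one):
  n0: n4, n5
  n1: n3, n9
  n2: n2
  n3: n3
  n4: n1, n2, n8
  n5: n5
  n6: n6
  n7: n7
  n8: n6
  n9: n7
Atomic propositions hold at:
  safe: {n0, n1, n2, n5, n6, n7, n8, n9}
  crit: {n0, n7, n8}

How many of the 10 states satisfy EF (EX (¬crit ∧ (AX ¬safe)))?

Sat(¬crit) = {n1, n2, n3, n4, n5, n6, n9}
Sat(¬safe) = {n3, n4}
Sat(AX ¬safe) = {s : every successor in {n3, n4}} = {n3}
Sat(¬crit ∧ (AX ¬safe)) = {n3}
Sat(EX (¬crit ∧ (AX ¬safe))) = {s : some successor in {n3}} = {n1, n3}
EF (EX (¬crit ∧ (AX ¬safe))): least fixpoint, start Z0 = {n1, n3}, add states with some successor in Z. Z1 = {n1, n3, n4}; Z2 = {n0, n1, n3, n4}; fixed.
Sat(EF (EX (¬crit ∧ (AX ¬safe)))) = {n0, n1, n3, n4}
|Sat(EF (EX (¬crit ∧ (AX ¬safe))))| = |{n0, n1, n3, n4}| = 4.

4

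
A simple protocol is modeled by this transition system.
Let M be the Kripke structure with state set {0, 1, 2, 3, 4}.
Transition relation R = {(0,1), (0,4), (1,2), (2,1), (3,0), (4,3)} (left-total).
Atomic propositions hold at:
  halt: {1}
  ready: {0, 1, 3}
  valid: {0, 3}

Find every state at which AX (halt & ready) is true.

{2}

Sat(halt & ready) = {1}
Sat(AX (halt & ready)) = {s : every successor in {1}} = {2}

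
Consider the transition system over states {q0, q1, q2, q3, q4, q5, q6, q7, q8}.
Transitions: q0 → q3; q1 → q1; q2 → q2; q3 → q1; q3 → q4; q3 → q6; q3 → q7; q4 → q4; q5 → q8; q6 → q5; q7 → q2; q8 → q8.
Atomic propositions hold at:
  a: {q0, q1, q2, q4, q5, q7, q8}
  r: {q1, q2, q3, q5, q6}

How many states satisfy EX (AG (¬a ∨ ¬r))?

Sat(¬a) = {q3, q6}
Sat(¬r) = {q0, q4, q7, q8}
Sat(¬a ∨ ¬r) = {q0, q3, q4, q6, q7, q8}
AG (¬a ∨ ¬r): greatest fixpoint, start Z0 = {q0, q3, q4, q6, q7, q8}, keep only states in Sat with every successor in Z. Z1 = {q0, q4, q8}; Z2 = {q4, q8}; fixed.
Sat(AG (¬a ∨ ¬r)) = {q4, q8}
Sat(EX (AG (¬a ∨ ¬r))) = {s : some successor in {q4, q8}} = {q3, q4, q5, q8}
|Sat(EX (AG (¬a ∨ ¬r)))| = |{q3, q4, q5, q8}| = 4.

4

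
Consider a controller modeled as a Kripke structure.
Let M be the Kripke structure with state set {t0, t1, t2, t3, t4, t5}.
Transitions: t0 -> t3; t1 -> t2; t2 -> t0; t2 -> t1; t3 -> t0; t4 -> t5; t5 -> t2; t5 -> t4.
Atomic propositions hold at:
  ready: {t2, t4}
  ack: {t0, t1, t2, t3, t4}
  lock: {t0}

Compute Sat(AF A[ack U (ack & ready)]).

Sat(ack & ready) = {t2, t4}
A[ack U (ack & ready)]: least fixpoint, start Z0 = Sat((ack & ready)) = {t2, t4}, add states in Sat(ack) with every successor in Z. Z1 = {t1, t2, t4}; fixed.
Sat(A[ack U (ack & ready)]) = {t1, t2, t4}
AF A[ack U (ack & ready)]: least fixpoint, start Z0 = {t1, t2, t4}, add states with every successor in Z. Z1 = {t1, t2, t4, t5}; fixed.
Sat(AF A[ack U (ack & ready)]) = {t1, t2, t4, t5}

{t1, t2, t4, t5}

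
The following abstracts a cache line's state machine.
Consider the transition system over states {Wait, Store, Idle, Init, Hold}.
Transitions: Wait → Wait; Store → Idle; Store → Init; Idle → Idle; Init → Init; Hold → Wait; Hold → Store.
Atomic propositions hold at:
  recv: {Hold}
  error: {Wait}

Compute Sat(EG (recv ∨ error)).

Sat(recv ∨ error) = {Wait, Hold}
EG (recv ∨ error): greatest fixpoint, start Z0 = {Wait, Hold}, keep only states in Sat with some successor in Z. Already a fixed point.
Sat(EG (recv ∨ error)) = {Wait, Hold}

{Wait, Hold}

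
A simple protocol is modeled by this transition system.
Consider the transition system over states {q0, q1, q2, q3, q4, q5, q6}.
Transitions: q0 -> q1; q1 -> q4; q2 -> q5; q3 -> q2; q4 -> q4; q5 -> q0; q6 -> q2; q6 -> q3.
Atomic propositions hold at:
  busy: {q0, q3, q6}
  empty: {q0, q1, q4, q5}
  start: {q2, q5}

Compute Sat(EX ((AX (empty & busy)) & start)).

{q2}

Sat(empty & busy) = {q0}
Sat(AX (empty & busy)) = {s : every successor in {q0}} = {q5}
Sat((AX (empty & busy)) & start) = {q5}
Sat(EX ((AX (empty & busy)) & start)) = {s : some successor in {q5}} = {q2}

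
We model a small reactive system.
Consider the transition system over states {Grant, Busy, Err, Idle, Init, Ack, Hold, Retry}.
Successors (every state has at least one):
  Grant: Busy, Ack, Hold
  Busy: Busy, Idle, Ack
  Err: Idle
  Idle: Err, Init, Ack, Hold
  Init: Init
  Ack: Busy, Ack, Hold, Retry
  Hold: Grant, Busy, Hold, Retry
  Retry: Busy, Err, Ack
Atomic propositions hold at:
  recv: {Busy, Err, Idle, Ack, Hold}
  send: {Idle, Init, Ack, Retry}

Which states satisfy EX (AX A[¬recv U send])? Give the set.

{Idle, Init, Retry}

Sat(¬recv) = {Grant, Init, Retry}
A[¬recv U send]: least fixpoint, start Z0 = Sat(send) = {Idle, Init, Ack, Retry}, add states in Sat(¬recv) with every successor in Z. Already a fixed point.
Sat(A[¬recv U send]) = {Idle, Init, Ack, Retry}
Sat(AX A[¬recv U send]) = {s : every successor in {Idle, Init, Ack, Retry}} = {Err, Init}
Sat(EX (AX A[¬recv U send])) = {s : some successor in {Err, Init}} = {Idle, Init, Retry}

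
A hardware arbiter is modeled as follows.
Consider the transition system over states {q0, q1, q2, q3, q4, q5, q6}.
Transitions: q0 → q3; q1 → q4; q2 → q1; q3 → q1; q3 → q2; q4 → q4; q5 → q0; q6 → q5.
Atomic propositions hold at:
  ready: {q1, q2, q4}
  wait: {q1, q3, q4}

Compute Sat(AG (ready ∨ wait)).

{q1, q2, q3, q4}

Sat(ready ∨ wait) = {q1, q2, q3, q4}
AG (ready ∨ wait): greatest fixpoint, start Z0 = {q1, q2, q3, q4}, keep only states in Sat with every successor in Z. Already a fixed point.
Sat(AG (ready ∨ wait)) = {q1, q2, q3, q4}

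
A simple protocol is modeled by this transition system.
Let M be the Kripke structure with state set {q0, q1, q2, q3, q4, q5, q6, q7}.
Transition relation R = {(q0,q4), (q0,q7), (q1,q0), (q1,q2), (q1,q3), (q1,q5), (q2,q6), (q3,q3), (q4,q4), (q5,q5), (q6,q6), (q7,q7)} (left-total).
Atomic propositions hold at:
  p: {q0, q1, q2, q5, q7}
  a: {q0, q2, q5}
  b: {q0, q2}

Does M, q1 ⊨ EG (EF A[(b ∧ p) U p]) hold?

Yes

Sat(b ∧ p) = {q0, q2}
A[(b ∧ p) U p]: least fixpoint, start Z0 = Sat(p) = {q0, q1, q2, q5, q7}, add states in Sat(b ∧ p) with every successor in Z. Already a fixed point.
Sat(A[(b ∧ p) U p]) = {q0, q1, q2, q5, q7}
EF A[(b ∧ p) U p]: least fixpoint, start Z0 = {q0, q1, q2, q5, q7}, add states with some successor in Z. Already a fixed point.
Sat(EF A[(b ∧ p) U p]) = {q0, q1, q2, q5, q7}
EG (EF A[(b ∧ p) U p]): greatest fixpoint, start Z0 = {q0, q1, q2, q5, q7}, keep only states in Sat with some successor in Z. Z1 = {q0, q1, q5, q7}; fixed.
Sat(EG (EF A[(b ∧ p) U p])) = {q0, q1, q5, q7}
q1 ∈ Sat(EG (EF A[(b ∧ p) U p])) = {q0, q1, q5, q7}, so the formula holds at q1.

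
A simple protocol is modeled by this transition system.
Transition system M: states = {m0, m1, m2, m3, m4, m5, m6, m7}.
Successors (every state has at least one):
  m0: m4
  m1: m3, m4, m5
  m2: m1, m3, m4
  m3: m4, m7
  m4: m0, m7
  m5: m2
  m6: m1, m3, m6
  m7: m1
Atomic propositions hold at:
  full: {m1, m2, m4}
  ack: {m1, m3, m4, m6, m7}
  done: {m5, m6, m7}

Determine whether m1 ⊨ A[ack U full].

A[ack U full]: least fixpoint, start Z0 = Sat(full) = {m1, m2, m4}, add states in Sat(ack) with every successor in Z. Z1 = {m1, m2, m4, m7}; Z2 = {m1, m2, m3, m4, m7}; fixed.
Sat(A[ack U full]) = {m1, m2, m3, m4, m7}
m1 ∈ Sat(A[ack U full]) = {m1, m2, m3, m4, m7}, so the formula holds at m1.

Yes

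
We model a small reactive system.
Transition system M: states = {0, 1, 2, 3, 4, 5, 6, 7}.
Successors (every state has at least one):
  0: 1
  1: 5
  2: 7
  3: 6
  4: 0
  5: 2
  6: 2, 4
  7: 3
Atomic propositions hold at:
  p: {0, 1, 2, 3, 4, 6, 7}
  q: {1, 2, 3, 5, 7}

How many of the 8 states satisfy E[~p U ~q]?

Sat(~p) = {5}
Sat(~q) = {0, 4, 6}
E[~p U ~q]: least fixpoint, start Z0 = Sat(~q) = {0, 4, 6}, add states in Sat(~p) with some successor in Z. Already a fixed point.
Sat(E[~p U ~q]) = {0, 4, 6}
|Sat(E[~p U ~q])| = |{0, 4, 6}| = 3.

3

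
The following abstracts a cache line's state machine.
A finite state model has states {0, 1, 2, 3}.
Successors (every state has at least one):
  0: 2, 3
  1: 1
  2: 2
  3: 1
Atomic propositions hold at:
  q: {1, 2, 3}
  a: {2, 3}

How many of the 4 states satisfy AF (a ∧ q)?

Sat(a ∧ q) = {2, 3}
AF (a ∧ q): least fixpoint, start Z0 = {2, 3}, add states with every successor in Z. Z1 = {0, 2, 3}; fixed.
Sat(AF (a ∧ q)) = {0, 2, 3}
|Sat(AF (a ∧ q))| = |{0, 2, 3}| = 3.

3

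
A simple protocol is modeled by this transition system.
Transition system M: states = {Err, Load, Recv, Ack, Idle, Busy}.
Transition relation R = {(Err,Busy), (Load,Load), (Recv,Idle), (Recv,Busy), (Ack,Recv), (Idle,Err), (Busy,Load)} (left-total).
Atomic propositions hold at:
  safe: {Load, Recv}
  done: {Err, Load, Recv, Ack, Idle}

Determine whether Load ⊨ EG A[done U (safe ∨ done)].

Sat(safe ∨ done) = {Err, Load, Recv, Ack, Idle}
A[done U (safe ∨ done)]: least fixpoint, start Z0 = Sat((safe ∨ done)) = {Err, Load, Recv, Ack, Idle}, add states in Sat(done) with every successor in Z. Already a fixed point.
Sat(A[done U (safe ∨ done)]) = {Err, Load, Recv, Ack, Idle}
EG A[done U (safe ∨ done)]: greatest fixpoint, start Z0 = {Err, Load, Recv, Ack, Idle}, keep only states in Sat with some successor in Z. Z1 = {Load, Recv, Ack, Idle}; Z2 = {Load, Recv, Ack}; Z3 = {Load, Ack}; Z4 = {Load}; fixed.
Sat(EG A[done U (safe ∨ done)]) = {Load}
Load ∈ Sat(EG A[done U (safe ∨ done)]) = {Load}, so the formula holds at Load.

Yes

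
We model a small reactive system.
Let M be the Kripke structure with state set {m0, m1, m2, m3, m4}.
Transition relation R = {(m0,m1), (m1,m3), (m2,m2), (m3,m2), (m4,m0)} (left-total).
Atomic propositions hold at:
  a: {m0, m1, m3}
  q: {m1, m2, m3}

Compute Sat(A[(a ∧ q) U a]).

{m0, m1, m3}

Sat(a ∧ q) = {m1, m3}
A[(a ∧ q) U a]: least fixpoint, start Z0 = Sat(a) = {m0, m1, m3}, add states in Sat(a ∧ q) with every successor in Z. Already a fixed point.
Sat(A[(a ∧ q) U a]) = {m0, m1, m3}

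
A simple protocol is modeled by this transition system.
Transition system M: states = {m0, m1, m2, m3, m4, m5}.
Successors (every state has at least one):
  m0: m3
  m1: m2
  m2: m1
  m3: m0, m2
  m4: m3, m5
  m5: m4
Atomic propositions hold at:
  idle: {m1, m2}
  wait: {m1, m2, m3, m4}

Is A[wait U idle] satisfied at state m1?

A[wait U idle]: least fixpoint, start Z0 = Sat(idle) = {m1, m2}, add states in Sat(wait) with every successor in Z. Already a fixed point.
Sat(A[wait U idle]) = {m1, m2}
m1 ∈ Sat(A[wait U idle]) = {m1, m2}, so the formula holds at m1.

Yes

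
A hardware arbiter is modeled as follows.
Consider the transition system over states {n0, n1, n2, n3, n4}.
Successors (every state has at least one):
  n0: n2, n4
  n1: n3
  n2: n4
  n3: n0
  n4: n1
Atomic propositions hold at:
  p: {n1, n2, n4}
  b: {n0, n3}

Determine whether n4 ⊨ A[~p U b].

Sat(~p) = {n0, n3}
A[~p U b]: least fixpoint, start Z0 = Sat(b) = {n0, n3}, add states in Sat(~p) with every successor in Z. Already a fixed point.
Sat(A[~p U b]) = {n0, n3}
n4 ∉ Sat(A[~p U b]) = {n0, n3}, so the formula does not hold at n4.

No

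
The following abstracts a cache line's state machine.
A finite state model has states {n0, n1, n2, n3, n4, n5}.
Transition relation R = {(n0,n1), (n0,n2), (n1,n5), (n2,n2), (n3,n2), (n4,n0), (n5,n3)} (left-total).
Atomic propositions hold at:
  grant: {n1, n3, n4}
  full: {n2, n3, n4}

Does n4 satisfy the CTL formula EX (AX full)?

No

Sat(AX full) = {s : every successor in {n2, n3, n4}} = {n2, n3, n5}
Sat(EX (AX full)) = {s : some successor in {n2, n3, n5}} = {n0, n1, n2, n3, n5}
n4 ∉ Sat(EX (AX full)) = {n0, n1, n2, n3, n5}, so the formula does not hold at n4.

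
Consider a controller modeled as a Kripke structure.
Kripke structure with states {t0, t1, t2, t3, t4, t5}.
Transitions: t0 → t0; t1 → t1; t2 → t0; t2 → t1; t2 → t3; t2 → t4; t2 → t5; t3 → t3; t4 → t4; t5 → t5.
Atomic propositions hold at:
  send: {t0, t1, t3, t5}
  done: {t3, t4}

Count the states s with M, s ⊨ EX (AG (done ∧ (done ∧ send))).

2

Sat(done ∧ send) = {t3}
Sat(done ∧ (done ∧ send)) = {t3}
AG (done ∧ (done ∧ send)): greatest fixpoint, start Z0 = {t3}, keep only states in Sat with every successor in Z. Already a fixed point.
Sat(AG (done ∧ (done ∧ send))) = {t3}
Sat(EX (AG (done ∧ (done ∧ send)))) = {s : some successor in {t3}} = {t2, t3}
|Sat(EX (AG (done ∧ (done ∧ send))))| = |{t2, t3}| = 2.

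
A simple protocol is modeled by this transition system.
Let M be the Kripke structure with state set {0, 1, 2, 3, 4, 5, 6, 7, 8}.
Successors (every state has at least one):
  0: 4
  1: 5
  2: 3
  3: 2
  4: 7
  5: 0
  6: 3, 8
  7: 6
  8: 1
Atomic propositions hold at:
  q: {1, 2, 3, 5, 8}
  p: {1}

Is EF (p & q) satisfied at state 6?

Yes

Sat(p & q) = {1}
EF (p & q): least fixpoint, start Z0 = {1}, add states with some successor in Z. Z1 = {1, 8}; Z2 = {1, 6, 8}; Z3 = {1, 6, 7, 8}; Z4 = {1, 4, 6, 7, 8}; Z5 = {0, 1, 4, 6, 7, 8}; Z6 = {0, 1, 4, 5, 6, 7, 8}; fixed.
Sat(EF (p & q)) = {0, 1, 4, 5, 6, 7, 8}
6 ∈ Sat(EF (p & q)) = {0, 1, 4, 5, 6, 7, 8}, so the formula holds at 6.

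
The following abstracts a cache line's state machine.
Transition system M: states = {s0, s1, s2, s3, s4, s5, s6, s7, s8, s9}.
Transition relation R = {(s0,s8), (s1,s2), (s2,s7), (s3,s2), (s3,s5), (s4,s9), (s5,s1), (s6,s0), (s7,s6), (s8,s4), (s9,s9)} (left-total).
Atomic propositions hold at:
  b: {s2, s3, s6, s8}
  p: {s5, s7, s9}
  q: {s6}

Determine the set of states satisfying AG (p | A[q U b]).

A[q U b]: least fixpoint, start Z0 = Sat(b) = {s2, s3, s6, s8}, add states in Sat(q) with every successor in Z. Already a fixed point.
Sat(A[q U b]) = {s2, s3, s6, s8}
Sat(p | A[q U b]) = {s2, s3, s5, s6, s7, s8, s9}
AG (p | A[q U b]): greatest fixpoint, start Z0 = {s2, s3, s5, s6, s7, s8, s9}, keep only states in Sat with every successor in Z. Z1 = {s2, s3, s7, s9}; Z2 = {s2, s9}; Z3 = {s9}; fixed.
Sat(AG (p | A[q U b])) = {s9}

{s9}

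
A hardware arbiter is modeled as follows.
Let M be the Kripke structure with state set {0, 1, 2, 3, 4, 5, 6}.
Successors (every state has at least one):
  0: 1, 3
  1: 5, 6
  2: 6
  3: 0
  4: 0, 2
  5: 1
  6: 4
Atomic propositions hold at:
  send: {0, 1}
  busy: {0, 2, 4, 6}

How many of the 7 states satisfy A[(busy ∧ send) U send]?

Sat(busy ∧ send) = {0}
A[(busy ∧ send) U send]: least fixpoint, start Z0 = Sat(send) = {0, 1}, add states in Sat(busy ∧ send) with every successor in Z. Already a fixed point.
Sat(A[(busy ∧ send) U send]) = {0, 1}
|Sat(A[(busy ∧ send) U send])| = |{0, 1}| = 2.

2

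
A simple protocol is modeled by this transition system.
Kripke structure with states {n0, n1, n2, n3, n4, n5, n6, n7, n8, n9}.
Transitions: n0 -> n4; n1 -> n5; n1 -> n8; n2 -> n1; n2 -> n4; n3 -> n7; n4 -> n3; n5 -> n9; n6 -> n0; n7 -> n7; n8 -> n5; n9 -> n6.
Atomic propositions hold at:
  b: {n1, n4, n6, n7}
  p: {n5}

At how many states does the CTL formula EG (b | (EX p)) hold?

1

Sat(EX p) = {s : some successor in {n5}} = {n1, n8}
Sat(b | (EX p)) = {n1, n4, n6, n7, n8}
EG (b | (EX p)): greatest fixpoint, start Z0 = {n1, n4, n6, n7, n8}, keep only states in Sat with some successor in Z. Z1 = {n1, n7}; Z2 = {n7}; fixed.
Sat(EG (b | (EX p))) = {n7}
|Sat(EG (b | (EX p)))| = |{n7}| = 1.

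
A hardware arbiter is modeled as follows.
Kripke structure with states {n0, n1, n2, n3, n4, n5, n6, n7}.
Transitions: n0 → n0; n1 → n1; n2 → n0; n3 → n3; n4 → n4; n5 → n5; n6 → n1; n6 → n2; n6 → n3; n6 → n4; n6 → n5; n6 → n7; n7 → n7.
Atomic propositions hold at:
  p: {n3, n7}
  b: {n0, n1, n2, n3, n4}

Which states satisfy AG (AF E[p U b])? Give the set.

{n0, n1, n2, n3, n4}

E[p U b]: least fixpoint, start Z0 = Sat(b) = {n0, n1, n2, n3, n4}, add states in Sat(p) with some successor in Z. Already a fixed point.
Sat(E[p U b]) = {n0, n1, n2, n3, n4}
AF E[p U b]: least fixpoint, start Z0 = {n0, n1, n2, n3, n4}, add states with every successor in Z. Already a fixed point.
Sat(AF E[p U b]) = {n0, n1, n2, n3, n4}
AG (AF E[p U b]): greatest fixpoint, start Z0 = {n0, n1, n2, n3, n4}, keep only states in Sat with every successor in Z. Already a fixed point.
Sat(AG (AF E[p U b])) = {n0, n1, n2, n3, n4}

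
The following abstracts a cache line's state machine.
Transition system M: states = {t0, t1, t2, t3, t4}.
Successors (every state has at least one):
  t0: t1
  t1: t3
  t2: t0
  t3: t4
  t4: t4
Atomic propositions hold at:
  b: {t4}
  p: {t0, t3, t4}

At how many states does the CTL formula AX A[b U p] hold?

A[b U p]: least fixpoint, start Z0 = Sat(p) = {t0, t3, t4}, add states in Sat(b) with every successor in Z. Already a fixed point.
Sat(A[b U p]) = {t0, t3, t4}
Sat(AX A[b U p]) = {s : every successor in {t0, t3, t4}} = {t1, t2, t3, t4}
|Sat(AX A[b U p])| = |{t1, t2, t3, t4}| = 4.

4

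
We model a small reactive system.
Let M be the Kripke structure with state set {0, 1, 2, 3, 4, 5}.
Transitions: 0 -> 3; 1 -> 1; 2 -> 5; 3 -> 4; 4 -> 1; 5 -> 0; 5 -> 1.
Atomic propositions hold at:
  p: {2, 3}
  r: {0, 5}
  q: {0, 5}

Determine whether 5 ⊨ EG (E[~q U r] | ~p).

Yes

Sat(~q) = {1, 2, 3, 4}
E[~q U r]: least fixpoint, start Z0 = Sat(r) = {0, 5}, add states in Sat(~q) with some successor in Z. Z1 = {0, 2, 5}; fixed.
Sat(E[~q U r]) = {0, 2, 5}
Sat(~p) = {0, 1, 4, 5}
Sat(E[~q U r] | ~p) = {0, 1, 2, 4, 5}
EG (E[~q U r] | ~p): greatest fixpoint, start Z0 = {0, 1, 2, 4, 5}, keep only states in Sat with some successor in Z. Z1 = {1, 2, 4, 5}; fixed.
Sat(EG (E[~q U r] | ~p)) = {1, 2, 4, 5}
5 ∈ Sat(EG (E[~q U r] | ~p)) = {1, 2, 4, 5}, so the formula holds at 5.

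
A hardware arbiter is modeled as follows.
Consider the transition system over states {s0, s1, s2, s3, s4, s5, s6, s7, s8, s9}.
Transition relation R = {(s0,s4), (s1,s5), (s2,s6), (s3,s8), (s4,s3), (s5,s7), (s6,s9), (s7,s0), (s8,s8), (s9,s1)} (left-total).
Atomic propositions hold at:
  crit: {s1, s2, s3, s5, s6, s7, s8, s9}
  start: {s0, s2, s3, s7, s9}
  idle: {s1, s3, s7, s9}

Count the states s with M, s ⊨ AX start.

Sat(AX start) = {s : every successor in {s0, s2, s3, s7, s9}} = {s4, s5, s6, s7}
|Sat(AX start)| = |{s4, s5, s6, s7}| = 4.

4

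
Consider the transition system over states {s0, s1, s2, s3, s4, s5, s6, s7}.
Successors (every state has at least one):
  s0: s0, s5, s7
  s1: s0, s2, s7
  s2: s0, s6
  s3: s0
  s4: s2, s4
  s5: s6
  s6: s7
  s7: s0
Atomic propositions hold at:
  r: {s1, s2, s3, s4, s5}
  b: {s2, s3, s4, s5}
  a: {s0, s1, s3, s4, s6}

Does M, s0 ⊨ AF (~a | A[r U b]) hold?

Sat(~a) = {s2, s5, s7}
A[r U b]: least fixpoint, start Z0 = Sat(b) = {s2, s3, s4, s5}, add states in Sat(r) with every successor in Z. Already a fixed point.
Sat(A[r U b]) = {s2, s3, s4, s5}
Sat(~a | A[r U b]) = {s2, s3, s4, s5, s7}
AF (~a | A[r U b]): least fixpoint, start Z0 = {s2, s3, s4, s5, s7}, add states with every successor in Z. Z1 = {s2, s3, s4, s5, s6, s7}; fixed.
Sat(AF (~a | A[r U b])) = {s2, s3, s4, s5, s6, s7}
s0 ∉ Sat(AF (~a | A[r U b])) = {s2, s3, s4, s5, s6, s7}, so the formula does not hold at s0.

No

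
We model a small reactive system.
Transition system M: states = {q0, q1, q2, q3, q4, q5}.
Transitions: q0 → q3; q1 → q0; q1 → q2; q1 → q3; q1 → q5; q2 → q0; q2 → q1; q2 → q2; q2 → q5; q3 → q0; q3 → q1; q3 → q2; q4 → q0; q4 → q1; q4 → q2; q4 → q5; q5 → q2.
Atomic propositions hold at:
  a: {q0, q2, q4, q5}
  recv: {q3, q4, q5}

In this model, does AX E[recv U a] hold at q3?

No

E[recv U a]: least fixpoint, start Z0 = Sat(a) = {q0, q2, q4, q5}, add states in Sat(recv) with some successor in Z. Z1 = {q0, q2, q3, q4, q5}; fixed.
Sat(E[recv U a]) = {q0, q2, q3, q4, q5}
Sat(AX E[recv U a]) = {s : every successor in {q0, q2, q3, q4, q5}} = {q0, q1, q5}
q3 ∉ Sat(AX E[recv U a]) = {q0, q1, q5}, so the formula does not hold at q3.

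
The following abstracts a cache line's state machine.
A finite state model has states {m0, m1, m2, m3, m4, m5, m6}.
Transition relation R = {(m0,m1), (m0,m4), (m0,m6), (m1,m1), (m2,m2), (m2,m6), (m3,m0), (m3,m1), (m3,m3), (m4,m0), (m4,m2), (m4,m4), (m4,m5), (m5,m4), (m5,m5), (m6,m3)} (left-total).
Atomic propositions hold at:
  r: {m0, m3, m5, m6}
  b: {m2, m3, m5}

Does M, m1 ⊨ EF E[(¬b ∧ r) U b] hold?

Sat(¬b) = {m0, m1, m4, m6}
Sat(¬b ∧ r) = {m0, m6}
E[(¬b ∧ r) U b]: least fixpoint, start Z0 = Sat(b) = {m2, m3, m5}, add states in Sat(¬b ∧ r) with some successor in Z. Z1 = {m2, m3, m5, m6}; Z2 = {m0, m2, m3, m5, m6}; fixed.
Sat(E[(¬b ∧ r) U b]) = {m0, m2, m3, m5, m6}
EF E[(¬b ∧ r) U b]: least fixpoint, start Z0 = {m0, m2, m3, m5, m6}, add states with some successor in Z. Z1 = {m0, m2, m3, m4, m5, m6}; fixed.
Sat(EF E[(¬b ∧ r) U b]) = {m0, m2, m3, m4, m5, m6}
m1 ∉ Sat(EF E[(¬b ∧ r) U b]) = {m0, m2, m3, m4, m5, m6}, so the formula does not hold at m1.

No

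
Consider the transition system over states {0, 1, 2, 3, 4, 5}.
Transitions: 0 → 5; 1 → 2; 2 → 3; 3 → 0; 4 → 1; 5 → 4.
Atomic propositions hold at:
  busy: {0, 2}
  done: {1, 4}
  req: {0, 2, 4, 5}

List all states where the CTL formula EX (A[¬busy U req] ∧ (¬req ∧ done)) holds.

Sat(¬busy) = {1, 3, 4, 5}
A[¬busy U req]: least fixpoint, start Z0 = Sat(req) = {0, 2, 4, 5}, add states in Sat(¬busy) with every successor in Z. Z1 = {0, 1, 2, 3, 4, 5}; fixed.
Sat(A[¬busy U req]) = {0, 1, 2, 3, 4, 5}
Sat(¬req) = {1, 3}
Sat(¬req ∧ done) = {1}
Sat(A[¬busy U req] ∧ (¬req ∧ done)) = {1}
Sat(EX (A[¬busy U req] ∧ (¬req ∧ done))) = {s : some successor in {1}} = {4}

{4}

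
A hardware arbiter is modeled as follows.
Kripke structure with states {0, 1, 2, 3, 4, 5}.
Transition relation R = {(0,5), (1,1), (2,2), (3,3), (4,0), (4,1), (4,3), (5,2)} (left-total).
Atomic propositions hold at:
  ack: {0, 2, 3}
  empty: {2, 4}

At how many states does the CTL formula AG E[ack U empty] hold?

1

E[ack U empty]: least fixpoint, start Z0 = Sat(empty) = {2, 4}, add states in Sat(ack) with some successor in Z. Already a fixed point.
Sat(E[ack U empty]) = {2, 4}
AG E[ack U empty]: greatest fixpoint, start Z0 = {2, 4}, keep only states in Sat with every successor in Z. Z1 = {2}; fixed.
Sat(AG E[ack U empty]) = {2}
|Sat(AG E[ack U empty])| = |{2}| = 1.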